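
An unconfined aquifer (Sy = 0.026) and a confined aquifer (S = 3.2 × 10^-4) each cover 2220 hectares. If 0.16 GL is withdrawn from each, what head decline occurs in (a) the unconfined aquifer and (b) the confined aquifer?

A = 2220 hectares = 2.22 × 10^7 m²
ΔV = 0.16 GL = 1.6 × 10^5 m³
Unconfined: Δh_u = ΔV/(Sy·A) = 1.6 × 10^5/(0.026 × 2.22 × 10^7) = 0.2772 m
Confined: Δh_c = ΔV/(S·A) = 1.6 × 10^5/(3.2 × 10^-4 × 2.22 × 10^7) = 22.52 m

Δh_u ≈ 0.277 m; Δh_c ≈ 22.5 m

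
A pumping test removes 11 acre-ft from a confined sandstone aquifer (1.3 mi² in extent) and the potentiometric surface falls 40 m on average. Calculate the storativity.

A = 1.3 mi² = 3.367 × 10^6 m²
ΔV = 11 acre-ft = 13570 m³
S = ΔV / (A × Δh) = 13570 m³ / (3.367 × 10^6 m² × 40 m) = 1.007 × 10^-4

S ≈ 1 × 10^-4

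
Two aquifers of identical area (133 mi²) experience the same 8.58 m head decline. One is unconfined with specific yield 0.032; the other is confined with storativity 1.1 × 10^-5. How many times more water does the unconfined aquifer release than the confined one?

ΔV_u / ΔV_c ≈ 2910

A = 133 mi² = 3.445 × 10^8 m²
Unconfined: ΔV_u = Sy × A × Δh = 0.032 × 3.445 × 10^8 × 8.58 = 9.458 × 10^7 m³
Confined: ΔV_c = S × A × Δh = 1.1 × 10^-5 × 3.445 × 10^8 × 8.58 = 32510 m³
Ratio = ΔV_u / ΔV_c = Sy / S = 0.032 / 1.1 × 10^-5 = 2909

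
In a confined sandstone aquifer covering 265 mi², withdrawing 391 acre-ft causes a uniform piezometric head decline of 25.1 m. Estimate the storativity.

S ≈ 2.8 × 10^-5

A = 265 mi² = 6.863 × 10^8 m²
ΔV = 391 acre-ft = 4.823 × 10^5 m³
S = ΔV / (A × Δh) = 4.823 × 10^5 m³ / (6.863 × 10^8 m² × 25.1 m) = 2.8 × 10^-5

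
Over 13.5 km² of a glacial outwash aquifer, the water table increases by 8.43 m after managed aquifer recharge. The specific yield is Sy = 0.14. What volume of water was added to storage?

A = 13.5 km² = 1.35 × 10^7 m²
ΔV = Sy × A × Δh = 0.14 × 1.35 × 10^7 m² × 8.43 m = 1.593 × 10^7 m³

ΔV ≈ 1.59 × 10^7 m³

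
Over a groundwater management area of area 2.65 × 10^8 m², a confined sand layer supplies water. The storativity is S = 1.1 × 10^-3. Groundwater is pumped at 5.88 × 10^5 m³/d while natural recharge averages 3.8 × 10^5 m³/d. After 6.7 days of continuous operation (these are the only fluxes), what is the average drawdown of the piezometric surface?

Δh ≈ 4.78 m

Net abstraction = 5.88 × 10^5 − 3.8 × 10^5 = 2.08 × 10^5 m³/d
ΔV = Q × t = 2.08 × 10^5 m³/d × 6.7 d = 1.394 × 10^6 m³
Δh = ΔV / (S × A) = 1.394 × 10^6 / (0.0011 × 2.65 × 10^8) = 4.781 m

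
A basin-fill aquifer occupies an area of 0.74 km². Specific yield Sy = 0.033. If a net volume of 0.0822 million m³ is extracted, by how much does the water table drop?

Δh ≈ 3.37 m

A = 0.74 km² = 7.4 × 10^5 m²
ΔV = 0.0822 million m³ = 82200 m³
Δh = ΔV / (Sy × A) = 82200 m³ / (0.033 × 7.4 × 10^5 m²) = 3.366 m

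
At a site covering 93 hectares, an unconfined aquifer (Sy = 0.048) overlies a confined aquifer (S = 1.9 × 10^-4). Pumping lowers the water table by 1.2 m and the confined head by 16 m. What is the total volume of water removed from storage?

A = 93 hectares = 9.3 × 10^5 m²
Unconfined: ΔV_u = Sy × A × Δh_u = 0.048 × 9.3 × 10^5 × 1.2 = 53570 m³
Confined: ΔV_c = S × A × Δh_c = 1.9 × 10^-4 × 9.3 × 10^5 × 16 = 2827 m³
Total ΔV = 53570 + 2827 = 56400 m³

ΔV ≈ 56400 m³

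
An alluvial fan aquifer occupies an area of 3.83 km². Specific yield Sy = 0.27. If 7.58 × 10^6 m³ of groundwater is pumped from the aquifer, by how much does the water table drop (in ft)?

Δh ≈ 24 ft

A = 3.83 km² = 3.83 × 10^6 m²
Δh = ΔV / (Sy × A) = 7.58 × 10^6 m³ / (0.27 × 3.83 × 10^6 m²) = 7.33 m
Δh = 7.33 m = 24.05 ft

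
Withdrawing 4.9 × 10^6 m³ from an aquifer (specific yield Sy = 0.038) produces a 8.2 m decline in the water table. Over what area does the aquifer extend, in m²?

A = ΔV / (Sy × Δh) = 4.9 × 10^6 / (0.038 × 8.2) = 1.573 × 10^7 m²

A ≈ 1.57 × 10^7 m²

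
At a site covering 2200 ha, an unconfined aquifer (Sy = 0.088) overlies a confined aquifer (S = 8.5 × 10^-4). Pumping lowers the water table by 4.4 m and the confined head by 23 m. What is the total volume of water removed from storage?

ΔV ≈ 8.95 × 10^6 m³

A = 2200 ha = 2.2 × 10^7 m²
Unconfined: ΔV_u = Sy × A × Δh_u = 0.088 × 2.2 × 10^7 × 4.4 = 8.518 × 10^6 m³
Confined: ΔV_c = S × A × Δh_c = 8.5 × 10^-4 × 2.2 × 10^7 × 23 = 4.301 × 10^5 m³
Total ΔV = 8.518 × 10^6 + 4.301 × 10^5 = 8.948 × 10^6 m³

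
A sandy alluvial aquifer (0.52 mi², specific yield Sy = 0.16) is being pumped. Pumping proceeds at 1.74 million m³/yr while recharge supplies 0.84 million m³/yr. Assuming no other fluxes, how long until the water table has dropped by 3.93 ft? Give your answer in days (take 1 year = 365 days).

A = 0.52 mi² = 1.347 × 10^6 m²
Δh = 3.93 ft = 1.198 m
ΔV = Sy × A × Δh = 0.16 × 1.347 × 10^6 × 1.198 = 2.581 × 10^5 m³
Net withdrawal = 1.74 − 0.84 = 0.9 million m³/yr = 2466 m³/d
t = ΔV / Q = 2.581 × 10^5 m³ / 2466 m³/d = 104.7 d

t ≈ 105 days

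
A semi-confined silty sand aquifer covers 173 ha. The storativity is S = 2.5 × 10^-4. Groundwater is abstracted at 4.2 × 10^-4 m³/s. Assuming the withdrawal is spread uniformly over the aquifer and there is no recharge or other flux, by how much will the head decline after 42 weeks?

Δh ≈ 24.7 m

A = 173 ha = 1.73 × 10^6 m²
Q = 4.2 × 10^-4 m³/s = 36.29 m³/d
t = 42 weeks = 294 d
ΔV = Q × t = 36.29 m³/d × 294 d = 10670 m³
Δh = ΔV / (S × A) = 10670 / (2.5 × 10^-4 × 1.73 × 10^6) = 24.67 m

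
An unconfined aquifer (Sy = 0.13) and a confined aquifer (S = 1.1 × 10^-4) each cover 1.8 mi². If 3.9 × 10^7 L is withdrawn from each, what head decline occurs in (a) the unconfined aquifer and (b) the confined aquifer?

A = 1.8 mi² = 4.662 × 10^6 m²
ΔV = 3.9 × 10^7 L = 39000 m³
Unconfined: Δh_u = ΔV/(Sy·A) = 39000/(0.13 × 4.662 × 10^6) = 0.06435 m
Confined: Δh_c = ΔV/(S·A) = 39000/(1.1 × 10^-4 × 4.662 × 10^6) = 76.05 m

Δh_u ≈ 0.0644 m; Δh_c ≈ 76.1 m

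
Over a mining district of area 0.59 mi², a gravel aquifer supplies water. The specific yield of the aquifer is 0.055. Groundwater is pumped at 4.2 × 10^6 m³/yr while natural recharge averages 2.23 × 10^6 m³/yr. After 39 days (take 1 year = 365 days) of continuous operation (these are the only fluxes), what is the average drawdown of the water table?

A = 0.59 mi² = 1.528 × 10^6 m²
Net abstraction = 4.2 × 10^6 − 2.23 × 10^6 = 1.97 × 10^6 m³/yr
Q_net = 1.97 × 10^6 m³/yr = 5397 m³/d
ΔV = Q × t = 5397 m³/d × 39 d = 2.105 × 10^5 m³
Δh = ΔV / (Sy × A) = 2.105 × 10^5 / (0.055 × 1.528 × 10^6) = 2.505 m

Δh ≈ 2.5 m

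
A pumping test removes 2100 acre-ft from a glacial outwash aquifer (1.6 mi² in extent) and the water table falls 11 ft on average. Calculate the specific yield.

A = 1.6 mi² = 4.144 × 10^6 m²
Δh = 11 ft = 3.353 m
ΔV = 2100 acre-ft = 2.59 × 10^6 m³
Sy = ΔV / (A × Δh) = 2.59 × 10^6 m³ / (4.144 × 10^6 m² × 3.353 m) = 0.1864

Sy ≈ 0.19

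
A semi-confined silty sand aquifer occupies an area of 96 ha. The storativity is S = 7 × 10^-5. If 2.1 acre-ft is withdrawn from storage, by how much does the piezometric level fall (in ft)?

A = 96 ha = 9.6 × 10^5 m²
ΔV = 2.1 acre-ft = 2590 m³
Δh = ΔV / (S × A) = 2590 m³ / (7 × 10^-5 × 9.6 × 10^5 m²) = 38.55 m
Δh = 38.55 m = 126.5 ft

Δh ≈ 126 ft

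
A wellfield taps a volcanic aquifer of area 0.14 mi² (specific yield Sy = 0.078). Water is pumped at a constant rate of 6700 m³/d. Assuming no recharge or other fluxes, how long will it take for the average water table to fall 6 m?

t ≈ 25.3 days

A = 0.14 mi² = 3.626 × 10^5 m²
ΔV = Sy × A × Δh = 0.078 × 3.626 × 10^5 × 6 = 1.697 × 10^5 m³
t = ΔV / Q = 1.697 × 10^5 m³ / 6700 m³/d = 25.33 d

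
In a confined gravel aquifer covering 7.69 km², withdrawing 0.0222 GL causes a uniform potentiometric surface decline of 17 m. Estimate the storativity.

A = 7.69 km² = 7.69 × 10^6 m²
ΔV = 0.0222 GL = 22200 m³
S = ΔV / (A × Δh) = 22200 m³ / (7.69 × 10^6 m² × 17 m) = 1.698 × 10^-4

S ≈ 1.7 × 10^-4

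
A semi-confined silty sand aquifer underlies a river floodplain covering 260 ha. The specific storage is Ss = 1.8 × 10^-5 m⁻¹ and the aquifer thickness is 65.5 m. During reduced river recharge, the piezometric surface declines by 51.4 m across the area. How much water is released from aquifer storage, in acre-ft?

S = Ss × b = 1.8 × 10^-5 m⁻¹ × 65.5 m = 1.179 × 10^-3
A = 260 ha = 2.6 × 10^6 m²
ΔV = S × A × Δh = 0.001179 × 2.6 × 10^6 m² × 51.4 m = 1.576 × 10^5 m³
ΔV = 1.576 × 10^5 m³ = 127.7 acre-ft

ΔV ≈ 128 acre-ft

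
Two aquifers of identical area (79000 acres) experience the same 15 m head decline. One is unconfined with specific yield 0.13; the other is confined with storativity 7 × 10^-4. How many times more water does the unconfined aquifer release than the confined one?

ΔV_u / ΔV_c ≈ 186

A = 79000 acres = 3.197 × 10^8 m²
Unconfined: ΔV_u = Sy × A × Δh = 0.13 × 3.197 × 10^8 × 15 = 6.234 × 10^8 m³
Confined: ΔV_c = S × A × Δh = 7 × 10^-4 × 3.197 × 10^8 × 15 = 3.357 × 10^6 m³
Ratio = ΔV_u / ΔV_c = Sy / S = 0.13 / 7 × 10^-4 = 185.7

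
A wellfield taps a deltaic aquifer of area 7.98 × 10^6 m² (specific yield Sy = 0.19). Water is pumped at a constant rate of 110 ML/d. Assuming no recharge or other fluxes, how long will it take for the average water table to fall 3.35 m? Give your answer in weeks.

t ≈ 6.6 weeks

ΔV = Sy × A × Δh = 0.19 × 7.98 × 10^6 × 3.35 = 5.079 × 10^6 m³
Q = 110 ML/d = 1.1 × 10^5 m³/d
t = ΔV / Q = 5.079 × 10^6 m³ / 1.1 × 10^5 m³/d = 46.18 d
t = 46.18 d ≈ 6.596 weeks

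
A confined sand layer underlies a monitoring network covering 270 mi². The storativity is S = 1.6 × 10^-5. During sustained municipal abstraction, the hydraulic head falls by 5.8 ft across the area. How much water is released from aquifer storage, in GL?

ΔV ≈ 0.0198 GL

A = 270 mi² = 6.993 × 10^8 m²
Δh = 5.8 ft = 1.768 m
ΔV = S × A × Δh = 1.6 × 10^-5 × 6.993 × 10^8 m² × 1.768 m = 19780 m³
ΔV = 19780 m³ = 0.01978 GL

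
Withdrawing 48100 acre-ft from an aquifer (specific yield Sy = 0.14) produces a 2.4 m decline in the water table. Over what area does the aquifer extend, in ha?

ΔV = 48100 acre-ft = 5.933 × 10^7 m³
A = ΔV / (Sy × Δh) = 5.933 × 10^7 / (0.14 × 2.4) = 1.766 × 10^8 m²
A = 1.766 × 10^8 m² = 17660 ha

A ≈ 17700 ha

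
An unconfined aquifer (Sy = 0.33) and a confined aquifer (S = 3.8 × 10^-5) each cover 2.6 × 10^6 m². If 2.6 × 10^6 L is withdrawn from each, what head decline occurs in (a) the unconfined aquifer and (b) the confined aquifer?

ΔV = 2.6 × 10^6 L = 2600 m³
Unconfined: Δh_u = ΔV/(Sy·A) = 2600/(0.33 × 2.6 × 10^6) = 0.00303 m
Confined: Δh_c = ΔV/(S·A) = 2600/(3.8 × 10^-5 × 2.6 × 10^6) = 26.32 m

Δh_u ≈ 0.00303 m; Δh_c ≈ 26.3 m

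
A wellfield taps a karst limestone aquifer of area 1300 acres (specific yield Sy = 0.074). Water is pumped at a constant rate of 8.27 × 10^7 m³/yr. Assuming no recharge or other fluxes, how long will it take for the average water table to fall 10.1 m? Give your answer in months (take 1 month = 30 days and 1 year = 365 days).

t ≈ 0.578 months

A = 1300 acres = 5.261 × 10^6 m²
ΔV = Sy × A × Δh = 0.074 × 5.261 × 10^6 × 10.1 = 3.932 × 10^6 m³
Q = 8.27 × 10^7 m³/yr = 2.266 × 10^5 m³/d
t = ΔV / Q = 3.932 × 10^6 m³ / 2.266 × 10^5 m³/d = 17.35 d
t = 17.35 d ≈ 0.5785 months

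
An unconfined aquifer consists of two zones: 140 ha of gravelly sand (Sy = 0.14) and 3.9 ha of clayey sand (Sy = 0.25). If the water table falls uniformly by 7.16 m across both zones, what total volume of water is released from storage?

ΔV ≈ 1.47 × 10^6 m³

A₁ = 140 ha = 1.4 × 10^6 m²; A₂ = 3.9 ha = 39000 m²
ΔV₁ = 0.14 × 1.4 × 10^6 × 7.16 = 1.403 × 10^6 m³
ΔV₂ = 0.25 × 39000 × 7.16 = 69810 m³
ΔV = ΔV₁ + ΔV₂ = 1.473 × 10^6 m³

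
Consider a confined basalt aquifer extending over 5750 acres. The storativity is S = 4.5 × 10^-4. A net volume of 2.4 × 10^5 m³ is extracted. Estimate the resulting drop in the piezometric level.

Δh ≈ 22.9 m

A = 5750 acres = 2.327 × 10^7 m²
Δh = ΔV / (S × A) = 2.4 × 10^5 m³ / (4.5 × 10^-4 × 2.327 × 10^7 m²) = 22.92 m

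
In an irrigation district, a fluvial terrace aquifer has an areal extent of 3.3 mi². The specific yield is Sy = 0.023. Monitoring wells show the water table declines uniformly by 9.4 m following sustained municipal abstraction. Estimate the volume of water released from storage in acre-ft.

A = 3.3 mi² = 8.547 × 10^6 m²
ΔV = Sy × A × Δh = 0.023 × 8.547 × 10^6 m² × 9.4 m = 1.848 × 10^6 m³
ΔV = 1.848 × 10^6 m³ = 1498 acre-ft

ΔV ≈ 1500 acre-ft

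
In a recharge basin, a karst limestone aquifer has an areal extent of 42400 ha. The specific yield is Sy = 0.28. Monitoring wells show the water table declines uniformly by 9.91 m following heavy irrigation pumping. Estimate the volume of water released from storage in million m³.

A = 42400 ha = 4.24 × 10^8 m²
ΔV = Sy × A × Δh = 0.28 × 4.24 × 10^8 m² × 9.91 m = 1.177 × 10^9 m³
ΔV = 1.177 × 10^9 m³ = 1177 million m³

ΔV ≈ 1180 million m³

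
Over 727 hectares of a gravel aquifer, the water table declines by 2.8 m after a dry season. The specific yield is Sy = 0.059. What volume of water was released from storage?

A = 727 hectares = 7.27 × 10^6 m²
ΔV = Sy × A × Δh = 0.059 × 7.27 × 10^6 m² × 2.8 m = 1.201 × 10^6 m³

ΔV ≈ 1.2 × 10^6 m³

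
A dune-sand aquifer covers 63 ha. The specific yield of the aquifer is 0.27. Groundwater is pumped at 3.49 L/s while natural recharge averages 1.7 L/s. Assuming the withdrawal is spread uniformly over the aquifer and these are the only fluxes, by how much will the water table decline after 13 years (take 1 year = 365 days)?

A = 63 ha = 6.3 × 10^5 m²
Net abstraction = 3.49 − 1.7 = 1.79 L/s
Q_net = 1.79 L/s = 154.7 m³/d
t = 13 years = 4745 d
ΔV = Q × t = 154.7 m³/d × 4745 d = 7.338 × 10^5 m³
Δh = ΔV / (Sy × A) = 7.338 × 10^5 / (0.27 × 6.3 × 10^5) = 4.314 m

Δh ≈ 4.31 m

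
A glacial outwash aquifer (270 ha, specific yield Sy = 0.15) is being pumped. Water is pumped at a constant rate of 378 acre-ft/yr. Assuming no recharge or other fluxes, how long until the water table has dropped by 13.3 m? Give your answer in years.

t ≈ 11.6 years

A = 270 ha = 2.7 × 10^6 m²
ΔV = Sy × A × Δh = 0.15 × 2.7 × 10^6 × 13.3 = 5.386 × 10^6 m³
Q = 378 acre-ft/yr = 1277 m³/d
t = ΔV / Q = 5.386 × 10^6 m³ / 1277 m³/d = 4217 d
t = 4217 d ≈ 11.55 years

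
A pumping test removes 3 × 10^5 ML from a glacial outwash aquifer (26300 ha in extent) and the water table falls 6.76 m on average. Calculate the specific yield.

Sy ≈ 0.17

A = 26300 ha = 2.63 × 10^8 m²
ΔV = 3 × 10^5 ML = 3 × 10^8 m³
Sy = ΔV / (A × Δh) = 3 × 10^8 m³ / (2.63 × 10^8 m² × 6.76 m) = 0.1687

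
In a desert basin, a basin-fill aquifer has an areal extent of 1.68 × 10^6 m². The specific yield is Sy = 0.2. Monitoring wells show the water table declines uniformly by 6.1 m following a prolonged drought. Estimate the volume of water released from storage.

ΔV ≈ 2.05 × 10^6 m³

ΔV = Sy × A × Δh = 0.2 × 1.68 × 10^6 m² × 6.1 m = 2.05 × 10^6 m³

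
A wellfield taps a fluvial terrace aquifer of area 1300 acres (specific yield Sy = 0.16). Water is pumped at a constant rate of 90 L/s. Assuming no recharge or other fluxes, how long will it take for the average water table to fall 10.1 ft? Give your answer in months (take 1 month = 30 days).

A = 1300 acres = 5.261 × 10^6 m²
Δh = 10.1 ft = 3.078 m
ΔV = Sy × A × Δh = 0.16 × 5.261 × 10^6 × 3.078 = 2.591 × 10^6 m³
Q = 90 L/s = 7776 m³/d
t = ΔV / Q = 2.591 × 10^6 m³ / 7776 m³/d = 333.2 d
t = 333.2 d ≈ 11.11 months

t ≈ 11.1 months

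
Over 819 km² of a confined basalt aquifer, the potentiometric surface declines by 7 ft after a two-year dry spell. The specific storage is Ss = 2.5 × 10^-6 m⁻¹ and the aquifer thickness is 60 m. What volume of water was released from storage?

S = Ss × b = 2.5 × 10^-6 m⁻¹ × 60 m = 1.5 × 10^-4
A = 819 km² = 8.19 × 10^8 m²
Δh = 7 ft = 2.134 m
ΔV = S × A × Δh = 1.5 × 10^-4 × 8.19 × 10^8 m² × 2.134 m = 2.621 × 10^5 m³

ΔV ≈ 2.62 × 10^5 m³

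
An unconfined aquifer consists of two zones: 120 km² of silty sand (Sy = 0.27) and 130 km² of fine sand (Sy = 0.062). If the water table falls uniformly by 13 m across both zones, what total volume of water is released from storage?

ΔV ≈ 5.26 × 10^8 m³

A₁ = 120 km² = 1.2 × 10^8 m²; A₂ = 130 km² = 1.3 × 10^8 m²
ΔV₁ = 0.27 × 1.2 × 10^8 × 13 = 4.212 × 10^8 m³
ΔV₂ = 0.062 × 1.3 × 10^8 × 13 = 1.048 × 10^8 m³
ΔV = ΔV₁ + ΔV₂ = 5.26 × 10^8 m³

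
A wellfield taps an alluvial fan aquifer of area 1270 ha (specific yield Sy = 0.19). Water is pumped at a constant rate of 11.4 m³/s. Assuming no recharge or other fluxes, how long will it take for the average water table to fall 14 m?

A = 1270 ha = 1.27 × 10^7 m²
ΔV = Sy × A × Δh = 0.19 × 1.27 × 10^7 × 14 = 3.378 × 10^7 m³
Q = 11.4 m³/s = 9.85 × 10^5 m³/d
t = ΔV / Q = 3.378 × 10^7 m³ / 9.85 × 10^5 m³/d = 34.3 d

t ≈ 34.3 days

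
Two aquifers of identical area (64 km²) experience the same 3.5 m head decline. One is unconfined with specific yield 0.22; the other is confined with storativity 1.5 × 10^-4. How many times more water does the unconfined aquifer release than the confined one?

ΔV_u / ΔV_c ≈ 1470

A = 64 km² = 6.4 × 10^7 m²
Unconfined: ΔV_u = Sy × A × Δh = 0.22 × 6.4 × 10^7 × 3.5 = 4.928 × 10^7 m³
Confined: ΔV_c = S × A × Δh = 1.5 × 10^-4 × 6.4 × 10^7 × 3.5 = 33600 m³
Ratio = ΔV_u / ΔV_c = Sy / S = 0.22 / 1.5 × 10^-4 = 1467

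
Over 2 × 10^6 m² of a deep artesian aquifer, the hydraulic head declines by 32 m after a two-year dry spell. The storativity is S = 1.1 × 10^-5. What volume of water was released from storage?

ΔV ≈ 704 m³

ΔV = S × A × Δh = 1.1 × 10^-5 × 2 × 10^6 m² × 32 m = 704 m³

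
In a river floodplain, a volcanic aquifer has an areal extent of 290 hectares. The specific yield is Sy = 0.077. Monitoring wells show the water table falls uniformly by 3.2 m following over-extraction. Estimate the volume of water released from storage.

A = 290 hectares = 2.9 × 10^6 m²
ΔV = Sy × A × Δh = 0.077 × 2.9 × 10^6 m² × 3.2 m = 7.146 × 10^5 m³

ΔV ≈ 7.15 × 10^5 m³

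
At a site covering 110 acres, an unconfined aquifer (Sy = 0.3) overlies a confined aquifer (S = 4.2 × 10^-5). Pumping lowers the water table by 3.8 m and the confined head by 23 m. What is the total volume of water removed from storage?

ΔV ≈ 5.08 × 10^5 m³

A = 110 acres = 4.452 × 10^5 m²
Unconfined: ΔV_u = Sy × A × Δh_u = 0.3 × 4.452 × 10^5 × 3.8 = 5.075 × 10^5 m³
Confined: ΔV_c = S × A × Δh_c = 4.2 × 10^-5 × 4.452 × 10^5 × 23 = 430 m³
Total ΔV = 5.075 × 10^5 + 430 = 5.079 × 10^5 m³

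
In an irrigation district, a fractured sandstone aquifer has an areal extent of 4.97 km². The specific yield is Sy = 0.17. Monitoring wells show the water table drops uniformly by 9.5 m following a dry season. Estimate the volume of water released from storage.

A = 4.97 km² = 4.97 × 10^6 m²
ΔV = Sy × A × Δh = 0.17 × 4.97 × 10^6 m² × 9.5 m = 8.027 × 10^6 m³

ΔV ≈ 8.03 × 10^6 m³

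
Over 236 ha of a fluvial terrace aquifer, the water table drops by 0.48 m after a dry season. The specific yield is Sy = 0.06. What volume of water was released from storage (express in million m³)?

ΔV ≈ 0.068 million m³

A = 236 ha = 2.36 × 10^6 m²
ΔV = Sy × A × Δh = 0.06 × 2.36 × 10^6 m² × 0.48 m = 67970 m³
ΔV = 67970 m³ = 0.06797 million m³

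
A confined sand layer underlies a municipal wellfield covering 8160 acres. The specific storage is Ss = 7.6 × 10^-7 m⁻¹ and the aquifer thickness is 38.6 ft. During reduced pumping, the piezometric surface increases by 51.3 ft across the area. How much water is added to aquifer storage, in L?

b = 38.6 ft = 11.77 m
S = Ss × b = 7.6 × 10^-7 m⁻¹ × 11.77 m = 8.942 × 10^-6
A = 8160 acres = 3.302 × 10^7 m²
Δh = 51.3 ft = 15.64 m
ΔV = S × A × Δh = 8.942 × 10^-6 × 3.302 × 10^7 m² × 15.64 m = 4617 m³
ΔV = 4617 m³ = 4.617 × 10^6 L

ΔV ≈ 4.62 × 10^6 L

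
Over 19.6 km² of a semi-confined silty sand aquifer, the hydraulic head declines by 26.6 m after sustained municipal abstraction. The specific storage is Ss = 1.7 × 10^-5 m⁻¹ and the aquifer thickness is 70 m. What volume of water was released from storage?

ΔV ≈ 6.2 × 10^5 m³

S = Ss × b = 1.7 × 10^-5 m⁻¹ × 70 m = 1.19 × 10^-3
A = 19.6 km² = 1.96 × 10^7 m²
ΔV = S × A × Δh = 0.00119 × 1.96 × 10^7 m² × 26.6 m = 6.204 × 10^5 m³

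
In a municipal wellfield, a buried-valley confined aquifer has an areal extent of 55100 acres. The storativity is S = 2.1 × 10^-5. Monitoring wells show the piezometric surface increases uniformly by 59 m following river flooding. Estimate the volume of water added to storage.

A = 55100 acres = 2.23 × 10^8 m²
ΔV = S × A × Δh = 2.1 × 10^-5 × 2.23 × 10^8 m² × 59 m = 2.763 × 10^5 m³

ΔV ≈ 2.76 × 10^5 m³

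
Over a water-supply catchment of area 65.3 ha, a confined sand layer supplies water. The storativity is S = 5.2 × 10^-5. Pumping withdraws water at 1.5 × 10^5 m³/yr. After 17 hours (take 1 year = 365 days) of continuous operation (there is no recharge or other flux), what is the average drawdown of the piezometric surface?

A = 65.3 ha = 6.53 × 10^5 m²
Q = 1.5 × 10^5 m³/yr = 411 m³/d
t = 17 hours = 0.7083 d
ΔV = Q × t = 411 m³/d × 0.7083 d = 291.1 m³
Δh = ΔV / (S × A) = 291.1 / (5.2 × 10^-5 × 6.53 × 10^5) = 8.573 m

Δh ≈ 8.57 m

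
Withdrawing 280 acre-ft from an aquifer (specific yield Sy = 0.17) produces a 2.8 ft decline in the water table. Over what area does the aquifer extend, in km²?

A ≈ 2.38 km²

Δh = 2.8 ft = 0.8534 m
ΔV = 280 acre-ft = 3.454 × 10^5 m³
A = ΔV / (Sy × Δh) = 3.454 × 10^5 / (0.17 × 0.8534) = 2.381 × 10^6 m²
A = 2.381 × 10^6 m² = 2.381 km²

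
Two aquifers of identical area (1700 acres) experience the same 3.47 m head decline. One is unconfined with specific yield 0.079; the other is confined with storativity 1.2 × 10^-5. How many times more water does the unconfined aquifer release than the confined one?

ΔV_u / ΔV_c ≈ 6580

A = 1700 acres = 6.88 × 10^6 m²
Unconfined: ΔV_u = Sy × A × Δh = 0.079 × 6.88 × 10^6 × 3.47 = 1.886 × 10^6 m³
Confined: ΔV_c = S × A × Δh = 1.2 × 10^-5 × 6.88 × 10^6 × 3.47 = 286.5 m³
Ratio = ΔV_u / ΔV_c = Sy / S = 0.079 / 1.2 × 10^-5 = 6583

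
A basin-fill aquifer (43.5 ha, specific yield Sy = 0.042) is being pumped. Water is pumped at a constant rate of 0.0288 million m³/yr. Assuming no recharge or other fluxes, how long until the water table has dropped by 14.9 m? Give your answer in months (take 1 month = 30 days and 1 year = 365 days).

t ≈ 115 months

A = 43.5 ha = 4.35 × 10^5 m²
ΔV = Sy × A × Δh = 0.042 × 4.35 × 10^5 × 14.9 = 2.722 × 10^5 m³
Q = 0.0288 million m³/yr = 78.9 m³/d
t = ΔV / Q = 2.722 × 10^5 m³ / 78.9 m³/d = 3450 d
t = 3450 d ≈ 115 months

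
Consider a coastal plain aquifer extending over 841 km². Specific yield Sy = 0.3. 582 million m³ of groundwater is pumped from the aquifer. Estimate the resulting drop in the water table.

A = 841 km² = 8.41 × 10^8 m²
ΔV = 582 million m³ = 5.82 × 10^8 m³
Δh = ΔV / (Sy × A) = 5.82 × 10^8 m³ / (0.3 × 8.41 × 10^8 m²) = 2.307 m

Δh ≈ 2.31 m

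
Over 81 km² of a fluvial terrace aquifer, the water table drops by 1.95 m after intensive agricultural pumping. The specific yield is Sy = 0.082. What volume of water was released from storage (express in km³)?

A = 81 km² = 8.1 × 10^7 m²
ΔV = Sy × A × Δh = 0.082 × 8.1 × 10^7 m² × 1.95 m = 1.295 × 10^7 m³
ΔV = 1.295 × 10^7 m³ = 0.01295 km³

ΔV ≈ 0.013 km³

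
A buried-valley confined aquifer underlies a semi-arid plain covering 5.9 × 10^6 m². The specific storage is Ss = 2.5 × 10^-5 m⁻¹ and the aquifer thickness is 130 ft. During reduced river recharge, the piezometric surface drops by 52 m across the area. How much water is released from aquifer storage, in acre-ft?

ΔV ≈ 246 acre-ft

b = 130 ft = 39.62 m
S = Ss × b = 2.5 × 10^-5 m⁻¹ × 39.62 m = 9.906 × 10^-4
ΔV = S × A × Δh = 9.906 × 10^-4 × 5.9 × 10^6 m² × 52 m = 3.039 × 10^5 m³
ΔV = 3.039 × 10^5 m³ = 246.4 acre-ft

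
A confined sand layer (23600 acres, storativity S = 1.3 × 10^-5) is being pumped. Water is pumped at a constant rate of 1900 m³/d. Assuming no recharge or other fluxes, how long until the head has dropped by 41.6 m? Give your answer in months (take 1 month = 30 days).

t ≈ 0.906 months

A = 23600 acres = 9.551 × 10^7 m²
ΔV = S × A × Δh = 1.3 × 10^-5 × 9.551 × 10^7 × 41.6 = 51650 m³
t = ΔV / Q = 51650 m³ / 1900 m³/d = 27.18 d
t = 27.18 d ≈ 0.9061 months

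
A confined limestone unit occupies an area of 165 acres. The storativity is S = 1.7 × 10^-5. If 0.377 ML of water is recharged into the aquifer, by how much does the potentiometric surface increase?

A = 165 acres = 6.677 × 10^5 m²
ΔV = 0.377 ML = 377 m³
Δh = ΔV / (S × A) = 377 m³ / (1.7 × 10^-5 × 6.677 × 10^5 m²) = 33.21 m

Δh ≈ 33.2 m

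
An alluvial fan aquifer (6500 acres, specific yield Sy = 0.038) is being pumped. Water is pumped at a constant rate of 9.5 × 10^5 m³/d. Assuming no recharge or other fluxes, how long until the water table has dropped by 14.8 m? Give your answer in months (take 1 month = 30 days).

A = 6500 acres = 2.63 × 10^7 m²
ΔV = Sy × A × Δh = 0.038 × 2.63 × 10^7 × 14.8 = 1.479 × 10^7 m³
t = ΔV / Q = 1.479 × 10^7 m³ / 9.5 × 10^5 m³/d = 15.57 d
t = 15.57 d ≈ 0.5191 months

t ≈ 0.519 months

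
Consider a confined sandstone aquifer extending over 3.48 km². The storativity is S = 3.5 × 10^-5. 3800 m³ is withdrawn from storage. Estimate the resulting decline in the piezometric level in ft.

A = 3.48 km² = 3.48 × 10^6 m²
Δh = ΔV / (S × A) = 3800 m³ / (3.5 × 10^-5 × 3.48 × 10^6 m²) = 31.2 m
Δh = 31.2 m = 102.4 ft

Δh ≈ 102 ft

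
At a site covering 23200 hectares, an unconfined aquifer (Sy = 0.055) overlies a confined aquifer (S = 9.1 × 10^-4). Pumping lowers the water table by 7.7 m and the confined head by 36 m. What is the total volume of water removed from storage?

ΔV ≈ 1.06 × 10^8 m³

A = 23200 hectares = 2.32 × 10^8 m²
Unconfined: ΔV_u = Sy × A × Δh_u = 0.055 × 2.32 × 10^8 × 7.7 = 9.825 × 10^7 m³
Confined: ΔV_c = S × A × Δh_c = 9.1 × 10^-4 × 2.32 × 10^8 × 36 = 7.6 × 10^6 m³
Total ΔV = 9.825 × 10^7 + 7.6 × 10^6 = 1.059 × 10^8 m³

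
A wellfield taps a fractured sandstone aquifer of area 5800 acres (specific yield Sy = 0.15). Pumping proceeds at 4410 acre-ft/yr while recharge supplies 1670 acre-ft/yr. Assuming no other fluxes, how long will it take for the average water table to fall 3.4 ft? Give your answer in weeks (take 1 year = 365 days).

t ≈ 56.3 weeks

A = 5800 acres = 2.347 × 10^7 m²
Δh = 3.4 ft = 1.036 m
ΔV = Sy × A × Δh = 0.15 × 2.347 × 10^7 × 1.036 = 3.649 × 10^6 m³
Net withdrawal = 4410 − 1670 = 2740 acre-ft/yr = 9260 m³/d
t = ΔV / Q = 3.649 × 10^6 m³ / 9260 m³/d = 394 d
t = 394 d ≈ 56.29 weeks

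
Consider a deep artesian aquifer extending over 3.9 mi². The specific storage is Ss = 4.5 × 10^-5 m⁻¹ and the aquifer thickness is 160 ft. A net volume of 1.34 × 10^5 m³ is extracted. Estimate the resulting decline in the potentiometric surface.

Δh ≈ 6.04 m

b = 160 ft = 48.77 m
S = Ss × b = 4.5 × 10^-5 m⁻¹ × 48.77 m = 2.195 × 10^-3
A = 3.9 mi² = 1.01 × 10^7 m²
Δh = ΔV / (S × A) = 1.34 × 10^5 m³ / (0.002195 × 1.01 × 10^7 m²) = 6.045 m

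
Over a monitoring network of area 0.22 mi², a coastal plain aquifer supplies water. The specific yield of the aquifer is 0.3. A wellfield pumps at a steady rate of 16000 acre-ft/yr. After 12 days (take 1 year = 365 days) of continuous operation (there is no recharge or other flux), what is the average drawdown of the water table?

A = 0.22 mi² = 5.698 × 10^5 m²
Q = 16000 acre-ft/yr = 54070 m³/d
ΔV = Q × t = 54070 m³/d × 12 d = 6.488 × 10^5 m³
Δh = ΔV / (Sy × A) = 6.488 × 10^5 / (0.3 × 5.698 × 10^5) = 3.796 m

Δh ≈ 3.8 m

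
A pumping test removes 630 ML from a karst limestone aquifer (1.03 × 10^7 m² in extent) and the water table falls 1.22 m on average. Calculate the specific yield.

ΔV = 630 ML = 6.3 × 10^5 m³
Sy = ΔV / (A × Δh) = 6.3 × 10^5 m³ / (1.03 × 10^7 m² × 1.22 m) = 0.05014

Sy ≈ 0.05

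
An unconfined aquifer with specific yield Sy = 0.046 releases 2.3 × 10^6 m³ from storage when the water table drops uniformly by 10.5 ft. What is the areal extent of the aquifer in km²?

A ≈ 15.6 km²

Δh = 10.5 ft = 3.2 m
A = ΔV / (Sy × Δh) = 2.3 × 10^6 / (0.046 × 3.2) = 1.562 × 10^7 m²
A = 1.562 × 10^7 m² = 15.62 km²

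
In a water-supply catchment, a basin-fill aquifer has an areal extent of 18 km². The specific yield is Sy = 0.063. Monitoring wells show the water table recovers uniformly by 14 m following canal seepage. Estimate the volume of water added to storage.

ΔV ≈ 1.59 × 10^7 m³

A = 18 km² = 1.8 × 10^7 m²
ΔV = Sy × A × Δh = 0.063 × 1.8 × 10^7 m² × 14 m = 1.588 × 10^7 m³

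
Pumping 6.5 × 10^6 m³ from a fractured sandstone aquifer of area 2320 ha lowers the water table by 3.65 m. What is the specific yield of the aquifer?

Sy ≈ 0.077

A = 2320 ha = 2.32 × 10^7 m²
Sy = ΔV / (A × Δh) = 6.5 × 10^6 m³ / (2.32 × 10^7 m² × 3.65 m) = 0.07676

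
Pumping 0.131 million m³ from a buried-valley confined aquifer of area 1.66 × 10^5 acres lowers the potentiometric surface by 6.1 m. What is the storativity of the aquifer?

A = 1.66 × 10^5 acres = 6.718 × 10^8 m²
ΔV = 0.131 million m³ = 1.31 × 10^5 m³
S = ΔV / (A × Δh) = 1.31 × 10^5 m³ / (6.718 × 10^8 m² × 6.1 m) = 3.197 × 10^-5

S ≈ 3.2 × 10^-5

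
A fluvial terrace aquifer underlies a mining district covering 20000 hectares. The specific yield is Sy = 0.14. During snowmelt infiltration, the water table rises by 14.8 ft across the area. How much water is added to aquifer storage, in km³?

ΔV ≈ 0.126 km³

A = 20000 hectares = 2 × 10^8 m²
Δh = 14.8 ft = 4.511 m
ΔV = Sy × A × Δh = 0.14 × 2 × 10^8 m² × 4.511 m = 1.263 × 10^8 m³
ΔV = 1.263 × 10^8 m³ = 0.1263 km³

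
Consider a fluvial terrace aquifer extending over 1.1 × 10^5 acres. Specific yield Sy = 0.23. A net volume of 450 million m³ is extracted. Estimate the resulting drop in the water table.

A = 1.1 × 10^5 acres = 4.452 × 10^8 m²
ΔV = 450 million m³ = 4.5 × 10^8 m³
Δh = ΔV / (Sy × A) = 4.5 × 10^8 m³ / (0.23 × 4.452 × 10^8 m²) = 4.395 m

Δh ≈ 4.4 m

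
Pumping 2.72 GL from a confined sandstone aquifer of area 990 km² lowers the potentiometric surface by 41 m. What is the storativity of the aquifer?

S ≈ 6.7 × 10^-5

A = 990 km² = 9.9 × 10^8 m²
ΔV = 2.72 GL = 2.72 × 10^6 m³
S = ΔV / (A × Δh) = 2.72 × 10^6 m³ / (9.9 × 10^8 m² × 41 m) = 6.701 × 10^-5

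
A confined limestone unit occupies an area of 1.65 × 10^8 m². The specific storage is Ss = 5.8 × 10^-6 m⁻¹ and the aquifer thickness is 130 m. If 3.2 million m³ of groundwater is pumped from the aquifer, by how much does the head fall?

S = Ss × b = 5.8 × 10^-6 m⁻¹ × 130 m = 7.54 × 10^-4
ΔV = 3.2 million m³ = 3.2 × 10^6 m³
Δh = ΔV / (S × A) = 3.2 × 10^6 m³ / (7.54 × 10^-4 × 1.65 × 10^8 m²) = 25.72 m

Δh ≈ 25.7 m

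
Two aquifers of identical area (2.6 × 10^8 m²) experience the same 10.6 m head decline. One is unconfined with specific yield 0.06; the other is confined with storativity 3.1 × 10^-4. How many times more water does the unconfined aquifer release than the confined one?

ΔV_u / ΔV_c ≈ 194

Unconfined: ΔV_u = Sy × A × Δh = 0.06 × 2.6 × 10^8 × 10.6 = 1.654 × 10^8 m³
Confined: ΔV_c = S × A × Δh = 3.1 × 10^-4 × 2.6 × 10^8 × 10.6 = 8.544 × 10^5 m³
Ratio = ΔV_u / ΔV_c = Sy / S = 0.06 / 3.1 × 10^-4 = 193.5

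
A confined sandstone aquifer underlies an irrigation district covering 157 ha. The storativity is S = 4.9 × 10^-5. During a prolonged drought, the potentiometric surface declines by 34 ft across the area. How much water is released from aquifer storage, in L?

ΔV ≈ 7.97 × 10^5 L

A = 157 ha = 1.57 × 10^6 m²
Δh = 34 ft = 10.36 m
ΔV = S × A × Δh = 4.9 × 10^-5 × 1.57 × 10^6 m² × 10.36 m = 797.2 m³
ΔV = 797.2 m³ = 7.972 × 10^5 L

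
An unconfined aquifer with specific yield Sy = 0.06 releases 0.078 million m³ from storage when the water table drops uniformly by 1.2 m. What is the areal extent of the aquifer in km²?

ΔV = 0.078 million m³ = 78000 m³
A = ΔV / (Sy × Δh) = 78000 / (0.06 × 1.2) = 1.083 × 10^6 m²
A = 1.083 × 10^6 m² = 1.083 km²

A ≈ 1.08 km²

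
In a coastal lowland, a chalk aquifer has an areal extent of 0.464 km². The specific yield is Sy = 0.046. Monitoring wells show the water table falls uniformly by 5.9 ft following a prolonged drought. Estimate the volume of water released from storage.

A = 0.464 km² = 4.64 × 10^5 m²
Δh = 5.9 ft = 1.798 m
ΔV = Sy × A × Δh = 0.046 × 4.64 × 10^5 m² × 1.798 m = 38380 m³

ΔV ≈ 38400 m³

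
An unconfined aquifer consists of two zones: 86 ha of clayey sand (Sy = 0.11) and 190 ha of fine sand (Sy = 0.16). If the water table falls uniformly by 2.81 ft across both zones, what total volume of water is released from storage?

A₁ = 86 ha = 8.6 × 10^5 m²; A₂ = 190 ha = 1.9 × 10^6 m²
Δh = 2.81 ft = 0.8565 m
ΔV₁ = 0.11 × 8.6 × 10^5 × 0.8565 = 81020 m³
ΔV₂ = 0.16 × 1.9 × 10^6 × 0.8565 = 2.604 × 10^5 m³
ΔV = ΔV₁ + ΔV₂ = 3.414 × 10^5 m³

ΔV ≈ 3.41 × 10^5 m³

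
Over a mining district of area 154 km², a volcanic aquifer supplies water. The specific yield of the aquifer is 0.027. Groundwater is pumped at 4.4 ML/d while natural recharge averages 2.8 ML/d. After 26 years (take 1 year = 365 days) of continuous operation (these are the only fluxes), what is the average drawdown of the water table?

Δh ≈ 3.65 m

A = 154 km² = 1.54 × 10^8 m²
Net abstraction = 4.4 − 2.8 = 1.6 ML/d
Q_net = 1.6 ML/d = 1600 m³/d
t = 26 years = 9490 d
ΔV = Q × t = 1600 m³/d × 9490 d = 1.518 × 10^7 m³
Δh = ΔV / (Sy × A) = 1.518 × 10^7 / (0.027 × 1.54 × 10^8) = 3.652 m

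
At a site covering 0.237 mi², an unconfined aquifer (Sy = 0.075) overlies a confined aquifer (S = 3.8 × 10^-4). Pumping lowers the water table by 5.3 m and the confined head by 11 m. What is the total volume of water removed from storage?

ΔV ≈ 2.47 × 10^5 m³

A = 0.237 mi² = 6.138 × 10^5 m²
Unconfined: ΔV_u = Sy × A × Δh_u = 0.075 × 6.138 × 10^5 × 5.3 = 2.44 × 10^5 m³
Confined: ΔV_c = S × A × Δh_c = 3.8 × 10^-4 × 6.138 × 10^5 × 11 = 2566 m³
Total ΔV = 2.44 × 10^5 + 2566 = 2.466 × 10^5 m³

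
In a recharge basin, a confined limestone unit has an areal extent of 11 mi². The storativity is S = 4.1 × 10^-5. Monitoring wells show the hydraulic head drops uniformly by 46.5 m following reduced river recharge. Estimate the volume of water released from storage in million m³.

A = 11 mi² = 2.849 × 10^7 m²
ΔV = S × A × Δh = 4.1 × 10^-5 × 2.849 × 10^7 m² × 46.5 m = 54320 m³
ΔV = 54320 m³ = 0.05432 million m³

ΔV ≈ 0.0543 million m³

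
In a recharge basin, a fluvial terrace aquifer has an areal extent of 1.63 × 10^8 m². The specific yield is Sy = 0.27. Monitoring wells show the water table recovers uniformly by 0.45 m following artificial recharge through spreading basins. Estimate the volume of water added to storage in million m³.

ΔV ≈ 19.8 million m³

ΔV = Sy × A × Δh = 0.27 × 1.63 × 10^8 m² × 0.45 m = 1.98 × 10^7 m³
ΔV = 1.98 × 10^7 m³ = 19.8 million m³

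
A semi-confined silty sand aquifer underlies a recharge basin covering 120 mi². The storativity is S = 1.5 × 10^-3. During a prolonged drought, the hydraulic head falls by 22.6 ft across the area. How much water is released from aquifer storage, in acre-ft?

A = 120 mi² = 3.108 × 10^8 m²
Δh = 22.6 ft = 6.888 m
ΔV = S × A × Δh = 0.0015 × 3.108 × 10^8 m² × 6.888 m = 3.211 × 10^6 m³
ΔV = 3.211 × 10^6 m³ = 2604 acre-ft

ΔV ≈ 2600 acre-ft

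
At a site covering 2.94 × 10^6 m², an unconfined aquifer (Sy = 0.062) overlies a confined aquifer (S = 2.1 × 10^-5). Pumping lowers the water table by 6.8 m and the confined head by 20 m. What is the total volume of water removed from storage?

Unconfined: ΔV_u = Sy × A × Δh_u = 0.062 × 2.94 × 10^6 × 6.8 = 1.24 × 10^6 m³
Confined: ΔV_c = S × A × Δh_c = 2.1 × 10^-5 × 2.94 × 10^6 × 20 = 1235 m³
Total ΔV = 1.24 × 10^6 + 1235 = 1.241 × 10^6 m³

ΔV ≈ 1.24 × 10^6 m³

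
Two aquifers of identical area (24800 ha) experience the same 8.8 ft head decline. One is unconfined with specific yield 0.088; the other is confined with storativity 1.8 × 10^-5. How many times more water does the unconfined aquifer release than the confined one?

A = 24800 ha = 2.48 × 10^8 m²
Δh = 8.8 ft = 2.682 m
Unconfined: ΔV_u = Sy × A × Δh = 0.088 × 2.48 × 10^8 × 2.682 = 5.854 × 10^7 m³
Confined: ΔV_c = S × A × Δh = 1.8 × 10^-5 × 2.48 × 10^8 × 2.682 = 11970 m³
Ratio = ΔV_u / ΔV_c = Sy / S = 0.088 / 1.8 × 10^-5 = 4889

ΔV_u / ΔV_c ≈ 4890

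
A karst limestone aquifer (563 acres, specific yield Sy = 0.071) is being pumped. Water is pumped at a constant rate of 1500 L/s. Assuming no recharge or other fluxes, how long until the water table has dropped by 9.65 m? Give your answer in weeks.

t ≈ 1.72 weeks

A = 563 acres = 2.278 × 10^6 m²
ΔV = Sy × A × Δh = 0.071 × 2.278 × 10^6 × 9.65 = 1.561 × 10^6 m³
Q = 1500 L/s = 1.296 × 10^5 m³/d
t = ΔV / Q = 1.561 × 10^6 m³ / 1.296 × 10^5 m³/d = 12.05 d
t = 12.05 d ≈ 1.721 weeks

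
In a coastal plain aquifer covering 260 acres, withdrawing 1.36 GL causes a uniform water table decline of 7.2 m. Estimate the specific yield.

A = 260 acres = 1.052 × 10^6 m²
ΔV = 1.36 GL = 1.36 × 10^6 m³
Sy = ΔV / (A × Δh) = 1.36 × 10^6 m³ / (1.052 × 10^6 m² × 7.2 m) = 0.1795

Sy ≈ 0.18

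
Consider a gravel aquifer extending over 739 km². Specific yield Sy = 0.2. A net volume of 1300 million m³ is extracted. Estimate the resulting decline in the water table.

A = 739 km² = 7.39 × 10^8 m²
ΔV = 1300 million m³ = 1.3 × 10^9 m³
Δh = ΔV / (Sy × A) = 1.3 × 10^9 m³ / (0.2 × 7.39 × 10^8 m²) = 8.796 m

Δh ≈ 8.8 m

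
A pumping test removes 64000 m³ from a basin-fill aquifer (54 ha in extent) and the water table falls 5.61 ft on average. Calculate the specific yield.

A = 54 ha = 5.4 × 10^5 m²
Δh = 5.61 ft = 1.71 m
Sy = ΔV / (A × Δh) = 64000 m³ / (5.4 × 10^5 m² × 1.71 m) = 0.06931

Sy ≈ 0.069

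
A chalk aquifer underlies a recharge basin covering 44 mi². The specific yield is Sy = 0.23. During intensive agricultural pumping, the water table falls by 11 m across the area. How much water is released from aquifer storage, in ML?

ΔV ≈ 2.88 × 10^5 ML

A = 44 mi² = 1.14 × 10^8 m²
ΔV = Sy × A × Δh = 0.23 × 1.14 × 10^8 m² × 11 m = 2.883 × 10^8 m³
ΔV = 2.883 × 10^8 m³ = 2.883 × 10^5 ML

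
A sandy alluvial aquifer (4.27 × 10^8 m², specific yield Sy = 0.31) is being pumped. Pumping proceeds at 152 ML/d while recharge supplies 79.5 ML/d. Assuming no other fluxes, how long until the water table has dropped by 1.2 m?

ΔV = Sy × A × Δh = 0.31 × 4.27 × 10^8 × 1.2 = 1.588 × 10^8 m³
Net withdrawal = 152 − 79.5 = 72.5 ML/d = 72500 m³/d
t = ΔV / Q = 1.588 × 10^8 m³ / 72500 m³/d = 2191 d

t ≈ 2190 days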